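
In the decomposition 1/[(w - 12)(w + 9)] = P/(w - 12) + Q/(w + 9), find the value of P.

Cover-up at w = 12: P = 1/(12 + 9) = 1/21


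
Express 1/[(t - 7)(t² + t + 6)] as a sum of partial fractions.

Cover-up at t = 7: A = 1/(7² + 1·7 + 6) = 1/62. Then B = -A = -1/62, C = -A·(1 + 7) = -4/31
Result: (1/62)/(t - 7) - ((1/62)t + 4/31)/(t² + t + 6)


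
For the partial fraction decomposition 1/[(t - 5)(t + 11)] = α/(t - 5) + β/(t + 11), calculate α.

Cover-up at t = 5: α = 1/(5 + 11) = 1/16


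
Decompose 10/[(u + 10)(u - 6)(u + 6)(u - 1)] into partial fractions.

Using Heaviside cover-up: (-5/352)/(u + 10) + (1/96)/(u - 6) + (5/168)/(u + 6) - (2/77)/(u - 1)


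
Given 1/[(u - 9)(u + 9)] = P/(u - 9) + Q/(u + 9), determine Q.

Cover-up at u = -9: Q = 1/(-9 - 9) = -1/18


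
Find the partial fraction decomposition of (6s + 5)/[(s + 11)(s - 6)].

At s=-11: P = (6·(-11) + 5)/(-11 - 6) = 61/17. At s=6: Q = (6·6 + 5)/(6 + 11) = 41/17
Result: (61/17)/(s + 11) + (41/17)/(s - 6)


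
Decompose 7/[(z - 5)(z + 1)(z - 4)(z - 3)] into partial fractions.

Using Heaviside cover-up: (7/12)/(z - 5) - (7/120)/(z + 1) - (7/5)/(z - 4) + (7/8)/(z - 3)


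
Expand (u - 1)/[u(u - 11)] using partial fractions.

At u=0: α = (1·0 - 1)/(0 - 11) = 1/11. At u=11: β = (1·11 - 1)/(11 - 0) = 10/11
Result: (1/11)/u + (10/11)/(u - 11)


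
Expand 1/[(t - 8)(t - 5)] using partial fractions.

1/(t - 8)(t - 5) = A/(t - 8) + B/(t - 5). A = 1/(8 - 5) = 1/3, B = 1/(5 - 8) = -1/3
Result: (1/3)/(t - 8) - (1/3)/(t - 5)


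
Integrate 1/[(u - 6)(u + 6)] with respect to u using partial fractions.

Decompose: 1/[(u - 6)(u + 6)] = (1/12)/(u - 6) - (1/12)/(u + 6). Integrate each term: (1/12) ln|(u - 6)| - (1/12) ln|(u + 6)| + C


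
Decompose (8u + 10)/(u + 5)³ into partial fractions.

(8u + 10) = P(u + 5)² + Q(u + 5) + R. At u = -5: R = 8·(-5) + 10 = -30. Coefficients: P = 0, Q = 8
Result: 8/(u + 5)² - 30/(u + 5)³


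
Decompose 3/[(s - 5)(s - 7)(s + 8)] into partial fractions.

Using cover-up method: α = -3/26, β = 1/10, γ = 1/65
Result: (-3/26)/(s - 5) + (1/10)/(s - 7) + (1/65)/(s + 8)


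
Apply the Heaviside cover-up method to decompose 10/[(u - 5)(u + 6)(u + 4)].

Cover (u - 5), u=5: α = 10/[(5 + 6)(5 + 4)] = 10/99. Cover (u + 6), u=-6: β = 10/[(-6 - 5)(-6 + 4)] = 5/11. Cover (u + 4), u=-4: γ = 10/[(-4 - 5)(-4 + 6)] = -5/9.
Result: (10/99)/(u - 5) + (5/11)/(u + 6) - (5/9)/(u + 4)


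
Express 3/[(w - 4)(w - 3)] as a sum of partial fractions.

3/(w - 4)(w - 3) = A/(w - 4) + B/(w - 3). A = 3/(4 - 3) = 3, B = 3/(3 - 4) = -3
Result: 3/(w - 4) - 3/(w - 3)


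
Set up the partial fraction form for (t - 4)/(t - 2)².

Repeated linear factor: α/(t - 2) + β/(t - 2)²


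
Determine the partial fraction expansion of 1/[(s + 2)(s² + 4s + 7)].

Cover-up at s = -2: A = 1/((-2)² + 4·(-2) + 7) = 1/3. Then B = -A = -1/3, C = -A·(4 - 2) = -2/3
Result: (1/3)/(s + 2) - ((1/3)s + 2/3)/(s² + 4s + 7)


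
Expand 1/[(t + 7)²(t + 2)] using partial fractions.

Cover-up at t=-2: R = 1/(-2 + 7)² = 1/25. Cover-up at t=-7: Q = 1/(-7 + 2) = -1/5. Comparing t² coeff: P = -R = -1/25
Result: (-1/25)/(t + 7) - (1/5)/(t + 7)² + (1/25)/(t + 2)


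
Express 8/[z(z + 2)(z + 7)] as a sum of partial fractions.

Using cover-up method: P = 4/7, Q = -4/5, R = 8/35
Result: (4/7)/z - (4/5)/(z + 2) + (8/35)/(z + 7)


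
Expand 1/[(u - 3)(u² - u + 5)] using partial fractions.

Cover-up at u = 3: P = 1/(3² - 1·3 + 5) = 1/11. Then Q = -P = -1/11, R = -P·(-1 + 3) = -2/11
Result: (1/11)/(u - 3) - ((1/11)u + 2/11)/(u² - u + 5)


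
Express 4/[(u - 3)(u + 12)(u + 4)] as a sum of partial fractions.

Using cover-up method: A = 4/105, B = 1/30, C = -1/14
Result: (4/105)/(u - 3) + (1/30)/(u + 12) - (1/14)/(u + 4)


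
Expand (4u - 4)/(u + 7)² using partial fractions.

(4u - 4) = α(u + 7) + β. At u = -7: β = 4·(-7) - 4 = -32. Coeff of u: α = 4
Result: 4/(u + 7) - 32/(u + 7)²


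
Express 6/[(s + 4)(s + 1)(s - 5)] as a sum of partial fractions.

Using cover-up method: P = 2/9, Q = -1/3, R = 1/9
Result: (2/9)/(s + 4) - (1/3)/(s + 1) + (1/9)/(s - 5)


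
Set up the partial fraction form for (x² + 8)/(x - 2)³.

Repeated linear factor (power 3): α/(x - 2) + β/(x - 2)² + γ/(x - 2)³


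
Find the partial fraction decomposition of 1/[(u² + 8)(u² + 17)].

Coefficient matching gives P = R = 0, Q = 1/(17-8) = 1/9, S = -Q = -1/9
Result: (1/9)/(u² + 8) - (1/9)/(u² + 17)


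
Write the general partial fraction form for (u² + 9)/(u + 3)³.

Repeated linear factor (power 3): α/(u + 3) + β/(u + 3)² + γ/(u + 3)³


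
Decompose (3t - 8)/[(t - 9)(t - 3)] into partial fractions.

At t=9: A = (3·9 - 8)/(9 - 3) = 19/6. At t=3: B = (3·3 - 8)/(3 - 9) = -1/6
Result: (19/6)/(t - 9) - (1/6)/(t - 3)


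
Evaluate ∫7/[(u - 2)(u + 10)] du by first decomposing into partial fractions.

Decompose: 7/[(u - 2)(u + 10)] = (7/12)/(u - 2) - (7/12)/(u + 10). Integrate each term: (7/12) ln|(u - 2)| - (7/12) ln|(u + 10)| + C


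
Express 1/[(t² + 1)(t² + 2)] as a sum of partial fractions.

Coefficient matching gives A = C = 0, B = 1/(2-1) = 1, D = -B = -1
Result: 1/(t² + 1) - 1/(t² + 2)


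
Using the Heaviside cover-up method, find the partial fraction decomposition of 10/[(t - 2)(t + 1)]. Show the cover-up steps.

Cover (t - 2): set t=2, get P = 10/(2 + 1) = 10/3. Cover (t + 1): set t=-1, get Q = 10/(-1 - 2) = -10/3.
Result: (10/3)/(t - 2) - (10/3)/(t + 1)


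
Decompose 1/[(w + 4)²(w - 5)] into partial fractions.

Cover-up at w=5: C = 1/(5 + 4)² = 1/81. Cover-up at w=-4: B = 1/(-4 - 5) = -1/9. Comparing w² coeff: A = -C = -1/81
Result: (-1/81)/(w + 4) - (1/9)/(w + 4)² + (1/81)/(w - 5)


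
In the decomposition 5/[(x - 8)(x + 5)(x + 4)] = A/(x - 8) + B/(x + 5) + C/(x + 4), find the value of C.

Cover-up at x = -4: C = 5/[(-4 - 8)(-4 + 5)] = 5/[(-12)(1)] = -5/12


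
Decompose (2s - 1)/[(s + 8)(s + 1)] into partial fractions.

At s=-8: A = (2·(-8) - 1)/(-8 + 1) = 17/7. At s=-1: B = (2·(-1) - 1)/(-1 + 8) = -3/7
Result: (17/7)/(s + 8) - (3/7)/(s + 1)


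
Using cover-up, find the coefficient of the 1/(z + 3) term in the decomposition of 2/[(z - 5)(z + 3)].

Cover (z + 3), set z=-3: 2/((z - 5) at z=-3) = 2/(-8) = -1/4


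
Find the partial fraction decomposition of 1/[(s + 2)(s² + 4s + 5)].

Cover-up at s = -2: P = 1/((-2)² + 4·(-2) + 5) = 1. Then Q = -P = -1, R = -P·(4 - 2) = -2
Result: 1/(s + 2) - (s + 2)/(s² + 4s + 5)


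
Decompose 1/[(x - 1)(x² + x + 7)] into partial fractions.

Cover-up at x = 1: α = 1/(1² + 1·1 + 7) = 1/9. Then β = -α = -1/9, γ = -α·(1 + 1) = -2/9
Result: (1/9)/(x - 1) - ((1/9)x + 2/9)/(x² + x + 7)


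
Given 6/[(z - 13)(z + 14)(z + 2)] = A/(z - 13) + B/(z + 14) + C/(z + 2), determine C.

Cover-up at z = -2: C = 6/[(-2 - 13)(-2 + 14)] = 6/[(-15)(12)] = -6/180 = -1/30


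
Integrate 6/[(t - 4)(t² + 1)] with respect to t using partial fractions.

Cover-up at t=4: P = 6/(4²+1) = 6/17. Coeff matching: Q = -6/17, R = -24/17. Decomposition: (6/17)/(t - 4) - ((6/17)t + 24/17)/(t² + 1). Integrate: linear → ln, quadratic → (1/2)ln + arctan: (6/17) ln|(t - 4)| - (3/17) ln(t² + 1) - (24/17) arctan(t) + C


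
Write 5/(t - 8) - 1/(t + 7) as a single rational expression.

Common denominator (t - 8)(t + 7). Numerator: 5(t + 7) - 1(t - 8) = (5t + 35) - (t - 8) = 4t + 43
Result: (4t + 43)/[(t - 8)(t + 7)]


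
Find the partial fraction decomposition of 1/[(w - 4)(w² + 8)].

Cover-up at w = 4: P = 1/(4² + 8) = 1/24. Then Q = -P = -1/24, R = -P·(0 + 4) = -1/6
Result: (1/24)/(w - 4) - ((1/24)w + 1/6)/(w² + 8)


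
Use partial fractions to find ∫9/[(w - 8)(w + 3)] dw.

Decompose: 9/[(w - 8)(w + 3)] = (9/11)/(w - 8) - (9/11)/(w + 3). Integrate each term: (9/11) ln|(w - 8)| - (9/11) ln|(w + 3)| + C


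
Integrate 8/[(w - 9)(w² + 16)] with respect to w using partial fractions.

Cover-up at w=9: P = 8/(9²+16) = 8/97. Coeff matching: Q = -8/97, R = -72/97. Decomposition: (8/97)/(w - 9) - ((8/97)w + 72/97)/(w² + 16). Integrate: linear → ln, quadratic → (1/2)ln + arctan: (8/97) ln|(w - 9)| - (4/97) ln(w² + 16) - (18/97) arctan(w/4) + C


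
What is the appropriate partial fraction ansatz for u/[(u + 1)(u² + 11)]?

Linear + irreducible quadratic: P/(u + 1) + (Qu + R)/(u² + 11)


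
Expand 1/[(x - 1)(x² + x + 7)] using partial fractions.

Cover-up at x = 1: P = 1/(1² + 1·1 + 7) = 1/9. Then Q = -P = -1/9, R = -P·(1 + 1) = -2/9
Result: (1/9)/(x - 1) - ((1/9)x + 2/9)/(x² + x + 7)


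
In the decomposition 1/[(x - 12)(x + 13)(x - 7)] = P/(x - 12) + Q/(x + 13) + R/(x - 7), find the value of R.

Cover-up at x = 7: R = 1/[(7 - 12)(7 + 13)] = 1/[(-5)(20)] = -1/100


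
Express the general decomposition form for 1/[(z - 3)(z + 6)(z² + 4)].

Two linear + quadratic: P/(z - 3) + Q/(z + 6) + (Rz + S)/(z² + 4)


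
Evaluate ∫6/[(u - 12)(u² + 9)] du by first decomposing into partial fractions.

Cover-up at u=12: α = 6/(12²+9) = 2/51. Coeff matching: β = -2/51, γ = -8/17. Decomposition: (2/51)/(u - 12) - ((2/51)u + 8/17)/(u² + 9). Integrate: linear → ln, quadratic → (1/2)ln + arctan: (2/51) ln|(u - 12)| - (1/51) ln(u² + 9) - (8/51) arctan(u/3) + C


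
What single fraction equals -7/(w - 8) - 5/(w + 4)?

Common denominator (w - 8)(w + 4). Numerator: -7(w + 4) - 5(w - 8) = (-7w - 28) - (5w - 40) = -12w + 12
Result: (-12w + 12)/[(w - 8)(w + 4)]


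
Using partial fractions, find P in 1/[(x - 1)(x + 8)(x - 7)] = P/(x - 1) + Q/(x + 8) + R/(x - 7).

Cover-up at x = 1: P = 1/[(1 + 8)(1 - 7)] = 1/[(9)(-6)] = -1/54


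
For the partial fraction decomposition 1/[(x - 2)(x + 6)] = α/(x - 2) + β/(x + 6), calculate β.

Cover-up at x = -6: β = 1/(-6 - 2) = -1/8


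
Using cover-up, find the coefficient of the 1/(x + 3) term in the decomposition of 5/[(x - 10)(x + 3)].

Cover (x + 3), set x=-3: 5/((x - 10) at x=-3) = 5/(-13) = -5/13


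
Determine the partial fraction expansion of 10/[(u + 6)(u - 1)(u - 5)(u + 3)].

Using Heaviside cover-up: (-10/231)/(u + 6) - (5/56)/(u - 1) + (5/176)/(u - 5) + (5/48)/(u + 3)


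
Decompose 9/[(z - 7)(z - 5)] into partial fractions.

9/(z - 7)(z - 5) = α/(z - 7) + β/(z - 5). α = 9/(7 - 5) = 9/2, β = 9/(5 - 7) = -9/2
Result: (9/2)/(z - 7) - (9/2)/(z - 5)


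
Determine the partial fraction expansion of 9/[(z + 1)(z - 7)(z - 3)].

Using cover-up method: A = 9/32, B = 9/32, C = -9/16
Result: (9/32)/(z + 1) + (9/32)/(z - 7) - (9/16)/(z - 3)


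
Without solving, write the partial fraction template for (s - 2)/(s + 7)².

Repeated linear factor: α/(s + 7) + β/(s + 7)²


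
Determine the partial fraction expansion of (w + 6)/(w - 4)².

(w + 6) = α(w - 4) + β. At w = 4: β = 1·4 + 6 = 10. Coeff of w: α = 1
Result: 1/(w - 4) + 10/(w - 4)²


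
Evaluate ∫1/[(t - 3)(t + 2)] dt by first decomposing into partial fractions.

Decompose: 1/[(t - 3)(t + 2)] = (1/5)/(t - 3) - (1/5)/(t + 2). Integrate each term: (1/5) ln|(t - 3)| - (1/5) ln|(t + 2)| + C


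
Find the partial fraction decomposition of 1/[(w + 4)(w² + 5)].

Cover-up at w = -4: A = 1/((-4)² + 5) = 1/21. Then B = -A = -1/21, C = -A·(0 - 4) = 4/21
Result: (1/21)/(w + 4) - ((1/21)w - 4/21)/(w² + 5)


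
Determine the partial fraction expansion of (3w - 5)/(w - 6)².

(3w - 5) = P(w - 6) + Q. At w = 6: Q = 3·6 - 5 = 13. Coeff of w: P = 3
Result: 3/(w - 6) + 13/(w - 6)²


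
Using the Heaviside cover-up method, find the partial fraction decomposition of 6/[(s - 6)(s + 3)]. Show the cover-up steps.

Cover (s - 6): set s=6, get A = 6/(6 + 3) = 2/3. Cover (s + 3): set s=-3, get B = 6/(-3 - 6) = -2/3.
Result: (2/3)/(s - 6) - (2/3)/(s + 3)


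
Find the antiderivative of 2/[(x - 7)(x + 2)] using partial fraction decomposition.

Decompose: 2/[(x - 7)(x + 2)] = (2/9)/(x - 7) - (2/9)/(x + 2). Integrate each term: (2/9) ln|(x - 7)| - (2/9) ln|(x + 2)| + C


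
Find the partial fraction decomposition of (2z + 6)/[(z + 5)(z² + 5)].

At z=-5: A = (2·(-5) + 6)/((-5)² + 5) = -2/15. B = -A = 2/15, C = 2 - (-5)·A = 4/3
Result: (-2/15)/(z + 5) + ((2/15)z + 4/3)/(z² + 5)


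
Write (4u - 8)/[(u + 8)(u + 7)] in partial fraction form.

At u=-8: A = (4·(-8) - 8)/(-8 + 7) = 40. At u=-7: B = (4·(-7) - 8)/(-7 + 8) = -36
Result: 40/(u + 8) - 36/(u + 7)


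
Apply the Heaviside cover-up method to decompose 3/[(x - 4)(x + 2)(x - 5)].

Cover (x - 4), x=4: P = 3/[(4 + 2)(4 - 5)] = -1/2. Cover (x + 2), x=-2: Q = 3/[(-2 - 4)(-2 - 5)] = 1/14. Cover (x - 5), x=5: R = 3/[(5 - 4)(5 + 2)] = 3/7.
Result: (-1/2)/(x - 4) + (1/14)/(x + 2) + (3/7)/(x - 5)


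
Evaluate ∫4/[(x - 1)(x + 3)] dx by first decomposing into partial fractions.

Decompose: 4/[(x - 1)(x + 3)] = 1/(x - 1) - 1/(x + 3). Integrate each term: ln|(x - 1)| - ln|(x + 3)| + C


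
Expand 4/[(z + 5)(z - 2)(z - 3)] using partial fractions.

Using cover-up method: α = 1/14, β = -4/7, γ = 1/2
Result: (1/14)/(z + 5) - (4/7)/(z - 2) + (1/2)/(z - 3)


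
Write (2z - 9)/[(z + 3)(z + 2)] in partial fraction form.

At z=-3: P = (2·(-3) - 9)/(-3 + 2) = 15. At z=-2: Q = (2·(-2) - 9)/(-2 + 3) = -13
Result: 15/(z + 3) - 13/(z + 2)


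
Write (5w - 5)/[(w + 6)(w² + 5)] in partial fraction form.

At w=-6: α = (5·(-6) - 5)/((-6)² + 5) = -35/41. β = -α = 35/41, γ = 5 - (-6)·α = -5/41
Result: (-35/41)/(w + 6) + ((35/41)w - 5/41)/(w² + 5)


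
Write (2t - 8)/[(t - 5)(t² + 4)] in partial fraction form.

At t=5: P = (2·5 - 8)/(5² + 4) = 2/29. Q = -P = -2/29, R = 2 - 5·P = 48/29
Result: (2/29)/(t - 5) - ((2/29)t - 48/29)/(t² + 4)


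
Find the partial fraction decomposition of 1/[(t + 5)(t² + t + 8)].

Cover-up at t = -5: P = 1/((-5)² + 1·(-5) + 8) = 1/28. Then Q = -P = -1/28, R = -P·(1 - 5) = 1/7
Result: (1/28)/(t + 5) - ((1/28)t - 1/7)/(t² + t + 8)


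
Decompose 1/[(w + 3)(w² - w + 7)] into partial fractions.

Cover-up at w = -3: A = 1/((-3)² - 1·(-3) + 7) = 1/19. Then B = -A = -1/19, C = -A·(-1 - 3) = 4/19
Result: (1/19)/(w + 3) - ((1/19)w - 4/19)/(w² - w + 7)


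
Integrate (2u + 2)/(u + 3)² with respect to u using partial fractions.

Decompose: A = 2, B = 2·(-3) + 2 = -4, so (2u + 2)/(u + 3)² = 2/(u + 3) - 4/(u + 3)². Integrate: ∫ A/(u + 3) du = 2 ln|(u + 3)|; ∫ B/(u + 3)² du = 4/(u + 3). Sum: 2 ln|(u + 3)| + 4/(u + 3) + C


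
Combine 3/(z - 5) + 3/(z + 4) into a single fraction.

Common denominator (z - 5)(z + 4). Numerator: 3(z + 4) + 3(z - 5) = (3z + 12) + (3z - 15) = 6z - 3
Result: (6z - 3)/[(z - 5)(z + 4)]


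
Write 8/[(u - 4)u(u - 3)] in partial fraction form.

Using cover-up method: P = 2, Q = 2/3, R = -8/3
Result: 2/(u - 4) + (2/3)/u - (8/3)/(u - 3)


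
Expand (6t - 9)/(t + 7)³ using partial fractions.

(6t - 9) = P(t + 7)² + Q(t + 7) + R. At t = -7: R = 6·(-7) - 9 = -51. Coefficients: P = 0, Q = 6
Result: 6/(t + 7)² - 51/(t + 7)³


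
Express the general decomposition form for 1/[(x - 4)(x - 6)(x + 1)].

Three distinct linear factors: A/(x - 4) + B/(x - 6) + C/(x + 1)


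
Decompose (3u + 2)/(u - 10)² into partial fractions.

(3u + 2) = α(u - 10) + β. At u = 10: β = 3·10 + 2 = 32. Coeff of u: α = 3
Result: 3/(u - 10) + 32/(u - 10)²


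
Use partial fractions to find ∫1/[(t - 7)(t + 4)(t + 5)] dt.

Cover-up: A = 1/132, B = -1/11, C = 1/12. Decomposition: (1/132)/(t - 7) - (1/11)/(t + 4) + (1/12)/(t + 5). Integrate each term: (1/132) ln|(t - 7)| - (1/11) ln|(t + 4)| + (1/12) ln|(t + 5)| + C


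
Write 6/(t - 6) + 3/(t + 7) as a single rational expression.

Common denominator (t - 6)(t + 7). Numerator: 6(t + 7) + 3(t - 6) = (6t + 42) + (3t - 18) = 9t + 24
Result: (9t + 24)/[(t - 6)(t + 7)]


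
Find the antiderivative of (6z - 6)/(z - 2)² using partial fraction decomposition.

Decompose: P = 6, Q = 6·2 - 6 = 6, so (6z - 6)/(z - 2)² = 6/(z - 2) + 6/(z - 2)². Integrate: ∫ P/(z - 2) dz = 6 ln|(z - 2)|; ∫ Q/(z - 2)² dz = -6/(z - 2). Sum: 6 ln|(z - 2)| - 6/(z - 2) + C


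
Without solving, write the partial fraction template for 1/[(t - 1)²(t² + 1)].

Repeated linear + quadratic: α/(t - 1) + β/(t - 1)² + (γt + δ)/(t² + 1)


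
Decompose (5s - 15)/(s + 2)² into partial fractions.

(5s - 15) = A(s + 2) + B. At s = -2: B = 5·(-2) - 15 = -25. Coeff of s: A = 5
Result: 5/(s + 2) - 25/(s + 2)²


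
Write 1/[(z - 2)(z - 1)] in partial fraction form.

1/(z - 2)(z - 1) = P/(z - 2) + Q/(z - 1). P = 1/(2 - 1) = 1, Q = 1/(1 - 2) = -1
Result: 1/(z - 2) - 1/(z - 1)


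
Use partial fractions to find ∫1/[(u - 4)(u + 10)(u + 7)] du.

Cover-up: A = 1/154, B = 1/42, C = -1/33. Decomposition: (1/154)/(u - 4) + (1/42)/(u + 10) - (1/33)/(u + 7). Integrate each term: (1/154) ln|(u - 4)| + (1/42) ln|(u + 10)| - (1/33) ln|(u + 7)| + C


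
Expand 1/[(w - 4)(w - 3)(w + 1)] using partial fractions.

Using cover-up method: α = 1/5, β = -1/4, γ = 1/20
Result: (1/5)/(w - 4) - (1/4)/(w - 3) + (1/20)/(w + 1)


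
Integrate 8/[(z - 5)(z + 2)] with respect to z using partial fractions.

Decompose: 8/[(z - 5)(z + 2)] = (8/7)/(z - 5) - (8/7)/(z + 2). Integrate each term: (8/7) ln|(z - 5)| - (8/7) ln|(z + 2)| + C


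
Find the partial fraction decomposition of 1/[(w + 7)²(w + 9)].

Cover-up at w=-9: C = 1/(-9 + 7)² = 1/4. Cover-up at w=-7: B = 1/(-7 + 9) = 1/2. Comparing w² coeff: A = -C = -1/4
Result: (-1/4)/(w + 7) + (1/2)/(w + 7)² + (1/4)/(w + 9)


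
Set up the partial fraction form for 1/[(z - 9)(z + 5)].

Distinct linear factors: P/(z - 9) + Q/(z + 5)


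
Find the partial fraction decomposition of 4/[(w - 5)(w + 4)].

4/(w - 5)(w + 4) = A/(w - 5) + B/(w + 4). A = 4/(5 + 4) = 4/9, B = 4/(-4 - 5) = -4/9
Result: (4/9)/(w - 5) - (4/9)/(w + 4)


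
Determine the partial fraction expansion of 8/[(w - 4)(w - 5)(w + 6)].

Using cover-up method: P = -4/5, Q = 8/11, R = 4/55
Result: (-4/5)/(w - 4) + (8/11)/(w - 5) + (4/55)/(w + 6)


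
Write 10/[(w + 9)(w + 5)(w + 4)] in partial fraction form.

Using cover-up method: A = 1/2, B = -5/2, C = 2
Result: (1/2)/(w + 9) - (5/2)/(w + 5) + 2/(w + 4)


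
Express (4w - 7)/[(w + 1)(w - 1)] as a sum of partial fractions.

At w=-1: A = (4·(-1) - 7)/(-1 - 1) = 11/2. At w=1: B = (4·1 - 7)/(1 + 1) = -3/2
Result: (11/2)/(w + 1) - (3/2)/(w - 1)


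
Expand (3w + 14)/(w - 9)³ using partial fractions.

(3w + 14) = α(w - 9)² + β(w - 9) + γ. At w = 9: γ = 3·9 + 14 = 41. Coefficients: α = 0, β = 3
Result: 3/(w - 9)² + 41/(w - 9)³


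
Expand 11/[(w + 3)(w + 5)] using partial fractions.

11/(w + 3)(w + 5) = A/(w + 3) + B/(w + 5). A = 11/(-3 + 5) = 11/2, B = 11/(-5 + 3) = -11/2
Result: (11/2)/(w + 3) - (11/2)/(w + 5)


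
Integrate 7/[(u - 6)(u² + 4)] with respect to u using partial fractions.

Cover-up at u=6: A = 7/(6²+4) = 7/40. Coeff matching: B = -7/40, C = -21/20. Decomposition: (7/40)/(u - 6) - ((7/40)u + 21/20)/(u² + 4). Integrate: linear → ln, quadratic → (1/2)ln + arctan: (7/40) ln|(u - 6)| - (7/80) ln(u² + 4) - (21/40) arctan(u/2) + C


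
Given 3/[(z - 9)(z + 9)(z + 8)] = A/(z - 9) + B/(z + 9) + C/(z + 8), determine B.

Cover-up at z = -9: B = 3/[(-9 - 9)(-9 + 8)] = 3/[(-18)(-1)] = 3/18 = 1/6


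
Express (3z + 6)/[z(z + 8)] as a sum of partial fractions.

At z=0: P = (3·0 + 6)/(0 + 8) = 3/4. At z=-8: Q = (3·(-8) + 6)/(-8 - 0) = 9/4
Result: (3/4)/z + (9/4)/(z + 8)


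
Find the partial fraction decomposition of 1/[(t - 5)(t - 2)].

1/(t - 5)(t - 2) = α/(t - 5) + β/(t - 2). α = 1/(5 - 2) = 1/3, β = 1/(2 - 5) = -1/3
Result: (1/3)/(t - 5) - (1/3)/(t - 2)


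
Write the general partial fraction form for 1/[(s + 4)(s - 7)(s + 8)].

Three distinct linear factors: A/(s + 4) + B/(s - 7) + C/(s + 8)


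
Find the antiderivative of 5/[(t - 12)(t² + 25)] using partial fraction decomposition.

Cover-up at t=12: P = 5/(12²+25) = 5/169. Coeff matching: Q = -5/169, R = -60/169. Decomposition: (5/169)/(t - 12) - ((5/169)t + 60/169)/(t² + 25). Integrate: linear → ln, quadratic → (1/2)ln + arctan: (5/169) ln|(t - 12)| - (5/338) ln(t² + 25) - (12/169) arctan(t/5) + C


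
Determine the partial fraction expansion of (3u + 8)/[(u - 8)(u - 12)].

At u=8: P = (3·8 + 8)/(8 - 12) = -8. At u=12: Q = (3·12 + 8)/(12 - 8) = 11
Result: -8/(u - 8) + 11/(u - 12)


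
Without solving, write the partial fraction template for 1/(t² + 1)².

Repeated quadratic factor: (αt + β)/(t² + 1) + (γt + δ)/(t² + 1)²


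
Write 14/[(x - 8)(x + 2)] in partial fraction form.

14/(x - 8)(x + 2) = α/(x - 8) + β/(x + 2). α = 14/(8 + 2) = 7/5, β = 14/(-2 - 8) = -7/5
Result: (7/5)/(x - 8) - (7/5)/(x + 2)


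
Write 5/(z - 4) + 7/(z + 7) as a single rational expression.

Common denominator (z - 4)(z + 7). Numerator: 5(z + 7) + 7(z - 4) = (5z + 35) + (7z - 28) = 12z + 7
Result: (12z + 7)/[(z - 4)(z + 7)]


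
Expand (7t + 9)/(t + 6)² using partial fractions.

(7t + 9) = A(t + 6) + B. At t = -6: B = 7·(-6) + 9 = -33. Coeff of t: A = 7
Result: 7/(t + 6) - 33/(t + 6)²


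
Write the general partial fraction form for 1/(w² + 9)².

Repeated quadratic factor: (Pw + Q)/(w² + 9) + (Rw + S)/(w² + 9)²


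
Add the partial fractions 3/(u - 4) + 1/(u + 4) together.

Common denominator (u - 4)(u + 4). Numerator: 3(u + 4) + 1(u - 4) = (3u + 12) + (u - 4) = 4u + 8
Result: (4u + 8)/[(u - 4)(u + 4)]


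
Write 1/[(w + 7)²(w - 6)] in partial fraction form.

Cover-up at w=6: R = 1/(6 + 7)² = 1/169. Cover-up at w=-7: Q = 1/(-7 - 6) = -1/13. Comparing w² coeff: P = -R = -1/169
Result: (-1/169)/(w + 7) - (1/13)/(w + 7)² + (1/169)/(w - 6)


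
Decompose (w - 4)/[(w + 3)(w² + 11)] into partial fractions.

At w=-3: P = (1·(-3) - 4)/((-3)² + 11) = -7/20. Q = -P = 7/20, R = 1 - (-3)·P = -1/20
Result: (-7/20)/(w + 3) + ((7/20)w - 1/20)/(w² + 11)


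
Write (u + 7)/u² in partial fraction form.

(u + 7) = Pu + Q. At u = 0: Q = 1·0 + 7 = 7. Coeff of u: P = 1
Result: 1/u + 7/u²


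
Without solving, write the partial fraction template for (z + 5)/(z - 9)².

Repeated linear factor: P/(z - 9) + Q/(z - 9)²


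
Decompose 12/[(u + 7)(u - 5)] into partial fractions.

12/(u + 7)(u - 5) = A/(u + 7) + B/(u - 5). A = 12/(-7 - 5) = -1, B = 12/(5 + 7) = 1
Result: -1/(u + 7) + 1/(u - 5)


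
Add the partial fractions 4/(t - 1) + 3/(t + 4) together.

Common denominator (t - 1)(t + 4). Numerator: 4(t + 4) + 3(t - 1) = (4t + 16) + (3t - 3) = 7t + 13
Result: (7t + 13)/[(t - 1)(t + 4)]


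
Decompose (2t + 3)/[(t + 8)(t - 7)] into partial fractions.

At t=-8: P = (2·(-8) + 3)/(-8 - 7) = 13/15. At t=7: Q = (2·7 + 3)/(7 + 8) = 17/15
Result: (13/15)/(t + 8) + (17/15)/(t - 7)


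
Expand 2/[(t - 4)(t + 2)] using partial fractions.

2/(t - 4)(t + 2) = A/(t - 4) + B/(t + 2). A = 2/(4 + 2) = 1/3, B = 2/(-2 - 4) = -1/3
Result: (1/3)/(t - 4) - (1/3)/(t + 2)


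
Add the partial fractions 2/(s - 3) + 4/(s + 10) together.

Common denominator (s - 3)(s + 10). Numerator: 2(s + 10) + 4(s - 3) = (2s + 20) + (4s - 12) = 6s + 8
Result: (6s + 8)/[(s - 3)(s + 10)]


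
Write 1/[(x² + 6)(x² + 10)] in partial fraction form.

Coefficient matching gives α = γ = 0, β = 1/(10-6) = 1/4, δ = -β = -1/4
Result: (1/4)/(x² + 6) - (1/4)/(x² + 10)


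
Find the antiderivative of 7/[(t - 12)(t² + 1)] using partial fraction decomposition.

Cover-up at t=12: A = 7/(12²+1) = 7/145. Coeff matching: B = -7/145, C = -84/145. Decomposition: (7/145)/(t - 12) - ((7/145)t + 84/145)/(t² + 1). Integrate: linear → ln, quadratic → (1/2)ln + arctan: (7/145) ln|(t - 12)| - (7/290) ln(t² + 1) - (84/145) arctan(t) + C


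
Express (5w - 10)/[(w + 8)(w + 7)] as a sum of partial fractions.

At w=-8: α = (5·(-8) - 10)/(-8 + 7) = 50. At w=-7: β = (5·(-7) - 10)/(-7 + 8) = -45
Result: 50/(w + 8) - 45/(w + 7)


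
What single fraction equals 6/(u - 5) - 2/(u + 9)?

Common denominator (u - 5)(u + 9). Numerator: 6(u + 9) - 2(u - 5) = (6u + 54) - (2u - 10) = 4u + 64
Result: (4u + 64)/[(u - 5)(u + 9)]


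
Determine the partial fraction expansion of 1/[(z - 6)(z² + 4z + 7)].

Cover-up at z = 6: P = 1/(6² + 4·6 + 7) = 1/67. Then Q = -P = -1/67, R = -P·(4 + 6) = -10/67
Result: (1/67)/(z - 6) - ((1/67)z + 10/67)/(z² + 4z + 7)


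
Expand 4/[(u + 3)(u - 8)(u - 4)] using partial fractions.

Using cover-up method: P = 4/77, Q = 1/11, R = -1/7
Result: (4/77)/(u + 3) + (1/11)/(u - 8) - (1/7)/(u - 4)


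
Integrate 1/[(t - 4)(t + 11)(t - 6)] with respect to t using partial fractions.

Cover-up: α = -1/30, β = 1/255, γ = 1/34. Decomposition: (-1/30)/(t - 4) + (1/255)/(t + 11) + (1/34)/(t - 6). Integrate each term: (-1/30) ln|(t - 4)| + (1/255) ln|(t + 11)| + (1/34) ln|(t - 6)| + C


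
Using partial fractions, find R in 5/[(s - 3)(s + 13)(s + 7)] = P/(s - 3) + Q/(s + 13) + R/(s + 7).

Cover-up at s = -7: R = 5/[(-7 - 3)(-7 + 13)] = 5/[(-10)(6)] = -5/60 = -1/12


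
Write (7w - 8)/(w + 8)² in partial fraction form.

(7w - 8) = α(w + 8) + β. At w = -8: β = 7·(-8) - 8 = -64. Coeff of w: α = 7
Result: 7/(w + 8) - 64/(w + 8)²


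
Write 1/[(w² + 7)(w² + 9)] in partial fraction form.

Coefficient matching gives A = C = 0, B = 1/(9-7) = 1/2, D = -B = -1/2
Result: (1/2)/(w² + 7) - (1/2)/(w² + 9)


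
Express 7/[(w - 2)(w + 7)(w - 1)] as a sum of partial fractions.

Using cover-up method: A = 7/9, B = 7/72, C = -7/8
Result: (7/9)/(w - 2) + (7/72)/(w + 7) - (7/8)/(w - 1)


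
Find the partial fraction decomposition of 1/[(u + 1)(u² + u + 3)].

Cover-up at u = -1: α = 1/((-1)² + 1·(-1) + 3) = 1/3. Then β = -α = -1/3, γ = -α·(1 - 1) = 0
Result: (1/3)/(u + 1) - ((1/3)u)/(u² + u + 3)


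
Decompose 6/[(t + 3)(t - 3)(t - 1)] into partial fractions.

Using cover-up method: P = 1/4, Q = 1/2, R = -3/4
Result: (1/4)/(t + 3) + (1/2)/(t - 3) - (3/4)/(t - 1)


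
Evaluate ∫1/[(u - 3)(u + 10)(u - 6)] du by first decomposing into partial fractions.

Cover-up: α = -1/39, β = 1/208, γ = 1/48. Decomposition: (-1/39)/(u - 3) + (1/208)/(u + 10) + (1/48)/(u - 6). Integrate each term: (-1/39) ln|(u - 3)| + (1/208) ln|(u + 10)| + (1/48) ln|(u - 6)| + C


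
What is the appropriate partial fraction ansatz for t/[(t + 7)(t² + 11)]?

Linear + irreducible quadratic: A/(t + 7) + (Bt + C)/(t² + 11)


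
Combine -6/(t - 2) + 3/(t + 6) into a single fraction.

Common denominator (t - 2)(t + 6). Numerator: -6(t + 6) + 3(t - 2) = (-6t - 36) + (3t - 6) = -3t - 42
Result: (-3t - 42)/[(t - 2)(t + 6)]


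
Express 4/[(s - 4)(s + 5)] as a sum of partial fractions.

4/(s - 4)(s + 5) = A/(s - 4) + B/(s + 5). A = 4/(4 + 5) = 4/9, B = 4/(-5 - 4) = -4/9
Result: (4/9)/(s - 4) - (4/9)/(s + 5)


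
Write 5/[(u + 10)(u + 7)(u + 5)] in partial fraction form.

Using cover-up method: P = 1/3, Q = -5/6, R = 1/2
Result: (1/3)/(u + 10) - (5/6)/(u + 7) + (1/2)/(u + 5)


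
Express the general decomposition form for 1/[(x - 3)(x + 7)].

Distinct linear factors: P/(x - 3) + Q/(x + 7)


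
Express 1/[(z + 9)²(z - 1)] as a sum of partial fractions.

Cover-up at z=1: C = 1/(1 + 9)² = 1/100. Cover-up at z=-9: B = 1/(-9 - 1) = -1/10. Comparing z² coeff: A = -C = -1/100
Result: (-1/100)/(z + 9) - (1/10)/(z + 9)² + (1/100)/(z - 1)


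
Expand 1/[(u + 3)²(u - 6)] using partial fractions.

Cover-up at u=6: C = 1/(6 + 3)² = 1/81. Cover-up at u=-3: B = 1/(-3 - 6) = -1/9. Comparing u² coeff: A = -C = -1/81
Result: (-1/81)/(u + 3) - (1/9)/(u + 3)² + (1/81)/(u - 6)


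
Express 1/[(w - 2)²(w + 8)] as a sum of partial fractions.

Cover-up at w=-8: C = 1/(-8 - 2)² = 1/100. Cover-up at w=2: B = 1/(2 + 8) = 1/10. Comparing w² coeff: A = -C = -1/100
Result: (-1/100)/(w - 2) + (1/10)/(w - 2)² + (1/100)/(w + 8)


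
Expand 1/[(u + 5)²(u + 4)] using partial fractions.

Cover-up at u=-4: R = 1/(-4 + 5)² = 1. Cover-up at u=-5: Q = 1/(-5 + 4) = -1. Comparing u² coeff: P = -R = -1
Result: -1/(u + 5) - 1/(u + 5)² + 1/(u + 4)


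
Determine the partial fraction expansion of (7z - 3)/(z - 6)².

(7z - 3) = A(z - 6) + B. At z = 6: B = 7·6 - 3 = 39. Coeff of z: A = 7
Result: 7/(z - 6) + 39/(z - 6)²


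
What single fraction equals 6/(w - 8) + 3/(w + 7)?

Common denominator (w - 8)(w + 7). Numerator: 6(w + 7) + 3(w - 8) = (6w + 42) + (3w - 24) = 9w + 18
Result: (9w + 18)/[(w - 8)(w + 7)]


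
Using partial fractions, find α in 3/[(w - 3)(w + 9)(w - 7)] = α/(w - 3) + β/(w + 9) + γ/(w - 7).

Cover-up at w = 3: α = 3/[(3 + 9)(3 - 7)] = 3/[(12)(-4)] = -3/48 = -1/16


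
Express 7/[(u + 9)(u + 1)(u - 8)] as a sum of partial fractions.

Using cover-up method: A = 7/136, B = -7/72, C = 7/153
Result: (7/136)/(u + 9) - (7/72)/(u + 1) + (7/153)/(u - 8)


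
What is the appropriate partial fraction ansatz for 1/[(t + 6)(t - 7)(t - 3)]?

Three distinct linear factors: P/(t + 6) + Q/(t - 7) + R/(t - 3)


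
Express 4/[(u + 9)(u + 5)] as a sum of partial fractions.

4/(u + 9)(u + 5) = P/(u + 9) + Q/(u + 5). P = 4/(-9 + 5) = -1, Q = 4/(-5 + 9) = 1
Result: -1/(u + 9) + 1/(u + 5)


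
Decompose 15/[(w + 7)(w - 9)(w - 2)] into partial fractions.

Using cover-up method: α = 5/48, β = 15/112, γ = -5/21
Result: (5/48)/(w + 7) + (15/112)/(w - 9) - (5/21)/(w - 2)


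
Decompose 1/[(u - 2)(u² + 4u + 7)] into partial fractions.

Cover-up at u = 2: P = 1/(2² + 4·2 + 7) = 1/19. Then Q = -P = -1/19, R = -P·(4 + 2) = -6/19
Result: (1/19)/(u - 2) - ((1/19)u + 6/19)/(u² + 4u + 7)


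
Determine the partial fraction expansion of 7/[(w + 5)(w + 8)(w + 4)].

Using cover-up method: α = -7/3, β = 7/12, γ = 7/4
Result: (-7/3)/(w + 5) + (7/12)/(w + 8) + (7/4)/(w + 4)


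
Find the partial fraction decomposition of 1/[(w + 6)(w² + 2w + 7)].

Cover-up at w = -6: P = 1/((-6)² + 2·(-6) + 7) = 1/31. Then Q = -P = -1/31, R = -P·(2 - 6) = 4/31
Result: (1/31)/(w + 6) - ((1/31)w - 4/31)/(w² + 2w + 7)


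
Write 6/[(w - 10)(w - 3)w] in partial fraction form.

Using cover-up method: α = 3/35, β = -2/7, γ = 1/5
Result: (3/35)/(w - 10) - (2/7)/(w - 3) + (1/5)/w


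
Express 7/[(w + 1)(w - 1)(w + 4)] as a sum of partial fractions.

Using cover-up method: P = -7/6, Q = 7/10, R = 7/15
Result: (-7/6)/(w + 1) + (7/10)/(w - 1) + (7/15)/(w + 4)


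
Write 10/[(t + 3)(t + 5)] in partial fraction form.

10/(t + 3)(t + 5) = A/(t + 3) + B/(t + 5). A = 10/(-3 + 5) = 5, B = 10/(-5 + 3) = -5
Result: 5/(t + 3) - 5/(t + 5)


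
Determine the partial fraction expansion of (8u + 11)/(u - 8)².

(8u + 11) = α(u - 8) + β. At u = 8: β = 8·8 + 11 = 75. Coeff of u: α = 8
Result: 8/(u - 8) + 75/(u - 8)²


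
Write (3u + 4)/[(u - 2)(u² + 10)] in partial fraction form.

At u=2: A = (3·2 + 4)/(2² + 10) = 5/7. B = -A = -5/7, C = 3 - 2·A = 11/7
Result: (5/7)/(u - 2) - ((5/7)u - 11/7)/(u² + 10)


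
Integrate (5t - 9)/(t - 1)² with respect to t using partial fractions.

Decompose: P = 5, Q = 5·1 - 9 = -4, so (5t - 9)/(t - 1)² = 5/(t - 1) - 4/(t - 1)². Integrate: ∫ P/(t - 1) dt = 5 ln|(t - 1)|; ∫ Q/(t - 1)² dt = 4/(t - 1). Sum: 5 ln|(t - 1)| + 4/(t - 1) + C


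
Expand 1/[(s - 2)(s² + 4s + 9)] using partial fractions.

Cover-up at s = 2: A = 1/(2² + 4·2 + 9) = 1/21. Then B = -A = -1/21, C = -A·(4 + 2) = -2/7
Result: (1/21)/(s - 2) - ((1/21)s + 2/7)/(s² + 4s + 9)


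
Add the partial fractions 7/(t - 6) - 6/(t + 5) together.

Common denominator (t - 6)(t + 5). Numerator: 7(t + 5) - 6(t - 6) = (7t + 35) - (6t - 36) = t + 71
Result: (t + 71)/[(t - 6)(t + 5)]


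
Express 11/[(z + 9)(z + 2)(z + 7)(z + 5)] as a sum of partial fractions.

Using Heaviside cover-up: (-11/56)/(z + 9) + (11/105)/(z + 2) + (11/20)/(z + 7) - (11/24)/(z + 5)


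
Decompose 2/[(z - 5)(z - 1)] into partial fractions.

2/(z - 5)(z - 1) = P/(z - 5) + Q/(z - 1). P = 2/(5 - 1) = 1/2, Q = 2/(1 - 5) = -1/2
Result: (1/2)/(z - 5) - (1/2)/(z - 1)


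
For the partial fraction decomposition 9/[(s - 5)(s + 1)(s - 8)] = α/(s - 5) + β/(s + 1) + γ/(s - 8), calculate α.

Cover-up at s = 5: α = 9/[(5 + 1)(5 - 8)] = 9/[(6)(-3)] = -9/18 = -1/2


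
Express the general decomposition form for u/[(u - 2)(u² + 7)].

Linear + irreducible quadratic: α/(u - 2) + (βu + γ)/(u² + 7)


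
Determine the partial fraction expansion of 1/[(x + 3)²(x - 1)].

Cover-up at x=1: γ = 1/(1 + 3)² = 1/16. Cover-up at x=-3: β = 1/(-3 - 1) = -1/4. Comparing x² coeff: α = -γ = -1/16
Result: (-1/16)/(x + 3) - (1/4)/(x + 3)² + (1/16)/(x - 1)


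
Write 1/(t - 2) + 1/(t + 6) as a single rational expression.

Common denominator (t - 2)(t + 6). Numerator: 1(t + 6) + 1(t - 2) = (t + 6) + (t - 2) = 2t + 4
Result: (2t + 4)/[(t - 2)(t + 6)]


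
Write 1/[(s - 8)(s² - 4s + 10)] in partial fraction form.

Cover-up at s = 8: A = 1/(8² - 4·8 + 10) = 1/42. Then B = -A = -1/42, C = -A·(-4 + 8) = -2/21
Result: (1/42)/(s - 8) - ((1/42)s + 2/21)/(s² - 4s + 10)


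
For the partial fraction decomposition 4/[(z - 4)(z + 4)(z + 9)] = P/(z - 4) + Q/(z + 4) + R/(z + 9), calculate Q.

Cover-up at z = -4: Q = 4/[(-4 - 4)(-4 + 9)] = 4/[(-8)(5)] = -4/40 = -1/10


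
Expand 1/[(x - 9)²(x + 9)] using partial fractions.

Cover-up at x=-9: C = 1/(-9 - 9)² = 1/324. Cover-up at x=9: B = 1/(9 + 9) = 1/18. Comparing x² coeff: A = -C = -1/324
Result: (-1/324)/(x - 9) + (1/18)/(x - 9)² + (1/324)/(x + 9)


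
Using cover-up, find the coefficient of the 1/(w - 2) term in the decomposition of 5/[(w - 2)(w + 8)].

Cover (w - 2), set w=2: 5/((w + 8) at w=2) = 5/(10) = 1/2


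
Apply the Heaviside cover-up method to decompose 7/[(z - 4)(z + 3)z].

Cover (z - 4), z=4: P = 7/[(4 + 3)(4 - 0)] = 1/4. Cover (z + 3), z=-3: Q = 7/[(-3 - 4)(-3 - 0)] = 1/3. Cover z, z=0: R = 7/[(0 - 4)(0 + 3)] = -7/12.
Result: (1/4)/(z - 4) + (1/3)/(z + 3) - (7/12)/z


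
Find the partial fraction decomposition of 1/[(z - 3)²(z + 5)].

Cover-up at z=-5: C = 1/(-5 - 3)² = 1/64. Cover-up at z=3: B = 1/(3 + 5) = 1/8. Comparing z² coeff: A = -C = -1/64
Result: (-1/64)/(z - 3) + (1/8)/(z - 3)² + (1/64)/(z + 5)


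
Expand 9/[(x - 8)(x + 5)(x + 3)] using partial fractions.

Using cover-up method: α = 9/143, β = 9/26, γ = -9/22
Result: (9/143)/(x - 8) + (9/26)/(x + 5) - (9/22)/(x + 3)


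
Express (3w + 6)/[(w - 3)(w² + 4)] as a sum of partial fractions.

At w=3: A = (3·3 + 6)/(3² + 4) = 15/13. B = -A = -15/13, C = 3 - 3·A = -6/13
Result: (15/13)/(w - 3) - ((15/13)w + 6/13)/(w² + 4)


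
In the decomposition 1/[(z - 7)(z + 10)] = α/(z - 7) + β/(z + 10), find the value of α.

Cover-up at z = 7: α = 1/(7 + 10) = 1/17


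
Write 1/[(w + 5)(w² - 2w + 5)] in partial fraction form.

Cover-up at w = -5: P = 1/((-5)² - 2·(-5) + 5) = 1/40. Then Q = -P = -1/40, R = -P·(-2 - 5) = 7/40
Result: (1/40)/(w + 5) - ((1/40)w - 7/40)/(w² - 2w + 5)


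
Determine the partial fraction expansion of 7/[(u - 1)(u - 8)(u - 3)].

Using cover-up method: α = 1/2, β = 1/5, γ = -7/10
Result: (1/2)/(u - 1) + (1/5)/(u - 8) - (7/10)/(u - 3)


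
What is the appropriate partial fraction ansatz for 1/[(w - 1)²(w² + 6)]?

Repeated linear + quadratic: α/(w - 1) + β/(w - 1)² + (γw + δ)/(w² + 6)


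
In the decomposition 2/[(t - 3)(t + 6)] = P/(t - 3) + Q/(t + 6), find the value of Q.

Cover-up at t = -6: Q = 2/(-6 - 3) = -2/9


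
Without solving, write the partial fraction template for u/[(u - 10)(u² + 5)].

Linear + irreducible quadratic: A/(u - 10) + (Bu + C)/(u² + 5)


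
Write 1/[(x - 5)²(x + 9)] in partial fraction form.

Cover-up at x=-9: γ = 1/(-9 - 5)² = 1/196. Cover-up at x=5: β = 1/(5 + 9) = 1/14. Comparing x² coeff: α = -γ = -1/196
Result: (-1/196)/(x - 5) + (1/14)/(x - 5)² + (1/196)/(x + 9)


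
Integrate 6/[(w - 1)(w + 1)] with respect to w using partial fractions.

Decompose: 6/[(w - 1)(w + 1)] = 3/(w - 1) - 3/(w + 1). Integrate each term: 3 ln|(w - 1)| - 3 ln|(w + 1)| + C


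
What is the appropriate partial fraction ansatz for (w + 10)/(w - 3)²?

Repeated linear factor: α/(w - 3) + β/(w - 3)²


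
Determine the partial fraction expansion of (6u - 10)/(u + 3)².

(6u - 10) = α(u + 3) + β. At u = -3: β = 6·(-3) - 10 = -28. Coeff of u: α = 6
Result: 6/(u + 3) - 28/(u + 3)²


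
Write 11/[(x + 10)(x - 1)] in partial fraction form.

11/(x + 10)(x - 1) = P/(x + 10) + Q/(x - 1). P = 11/(-10 - 1) = -1, Q = 11/(1 + 10) = 1
Result: -1/(x + 10) + 1/(x - 1)


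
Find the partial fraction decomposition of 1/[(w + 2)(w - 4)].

1/(w + 2)(w - 4) = A/(w + 2) + B/(w - 4). A = 1/(-2 - 4) = -1/6, B = 1/(4 + 2) = 1/6
Result: (-1/6)/(w + 2) + (1/6)/(w - 4)


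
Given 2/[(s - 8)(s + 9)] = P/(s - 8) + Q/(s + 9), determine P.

Cover-up at s = 8: P = 2/(8 + 9) = 2/17


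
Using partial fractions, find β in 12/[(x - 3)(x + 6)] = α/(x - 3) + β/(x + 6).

Cover-up at x = -6: β = 12/(-6 - 3) = -12/9 = -4/3


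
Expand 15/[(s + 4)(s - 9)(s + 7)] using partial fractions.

Using cover-up method: P = -5/13, Q = 15/208, R = 5/16
Result: (-5/13)/(s + 4) + (15/208)/(s - 9) + (5/16)/(s + 7)


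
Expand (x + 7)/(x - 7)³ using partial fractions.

(x + 7) = P(x - 7)² + Q(x - 7) + R. At x = 7: R = 1·7 + 7 = 14. Coefficients: P = 0, Q = 1
Result: 1/(x - 7)² + 14/(x - 7)³


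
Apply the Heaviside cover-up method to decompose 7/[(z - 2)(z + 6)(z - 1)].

Cover (z - 2), z=2: P = 7/[(2 + 6)(2 - 1)] = 7/8. Cover (z + 6), z=-6: Q = 7/[(-6 - 2)(-6 - 1)] = 1/8. Cover (z - 1), z=1: R = 7/[(1 - 2)(1 + 6)] = -1.
Result: (7/8)/(z - 2) + (1/8)/(z + 6) - 1/(z - 1)


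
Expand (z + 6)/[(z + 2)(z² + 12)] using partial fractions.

At z=-2: A = (1·(-2) + 6)/((-2)² + 12) = 1/4. B = -A = -1/4, C = 1 - (-2)·A = 3/2
Result: (1/4)/(z + 2) - ((1/4)z - 3/2)/(z² + 12)


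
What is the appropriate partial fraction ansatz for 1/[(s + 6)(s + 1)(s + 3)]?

Three distinct linear factors: A/(s + 6) + B/(s + 1) + C/(s + 3)


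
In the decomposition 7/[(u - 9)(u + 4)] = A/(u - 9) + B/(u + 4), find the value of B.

Cover-up at u = -4: B = 7/(-4 - 9) = -7/13


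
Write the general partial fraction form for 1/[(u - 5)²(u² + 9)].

Repeated linear + quadratic: P/(u - 5) + Q/(u - 5)² + (Ru + S)/(u² + 9)


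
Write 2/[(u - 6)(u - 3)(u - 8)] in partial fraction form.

Using cover-up method: α = -1/3, β = 2/15, γ = 1/5
Result: (-1/3)/(u - 6) + (2/15)/(u - 3) + (1/5)/(u - 8)


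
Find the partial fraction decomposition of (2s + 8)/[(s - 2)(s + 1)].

At s=2: α = (2·2 + 8)/(2 + 1) = 4. At s=-1: β = (2·(-1) + 8)/(-1 - 2) = -2
Result: 4/(s - 2) - 2/(s + 1)


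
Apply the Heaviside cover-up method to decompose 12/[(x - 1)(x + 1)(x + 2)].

Cover (x - 1), x=1: A = 12/[(1 + 1)(1 + 2)] = 2. Cover (x + 1), x=-1: B = 12/[(-1 - 1)(-1 + 2)] = -6. Cover (x + 2), x=-2: C = 12/[(-2 - 1)(-2 + 1)] = 4.
Result: 2/(x - 1) - 6/(x + 1) + 4/(x + 2)


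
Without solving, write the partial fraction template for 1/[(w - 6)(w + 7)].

Distinct linear factors: P/(w - 6) + Q/(w + 7)


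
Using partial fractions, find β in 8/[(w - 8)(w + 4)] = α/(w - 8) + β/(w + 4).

Cover-up at w = -4: β = 8/(-4 - 8) = -8/12 = -2/3


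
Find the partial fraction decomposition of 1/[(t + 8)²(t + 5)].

Cover-up at t=-5: R = 1/(-5 + 8)² = 1/9. Cover-up at t=-8: Q = 1/(-8 + 5) = -1/3. Comparing t² coeff: P = -R = -1/9
Result: (-1/9)/(t + 8) - (1/3)/(t + 8)² + (1/9)/(t + 5)
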